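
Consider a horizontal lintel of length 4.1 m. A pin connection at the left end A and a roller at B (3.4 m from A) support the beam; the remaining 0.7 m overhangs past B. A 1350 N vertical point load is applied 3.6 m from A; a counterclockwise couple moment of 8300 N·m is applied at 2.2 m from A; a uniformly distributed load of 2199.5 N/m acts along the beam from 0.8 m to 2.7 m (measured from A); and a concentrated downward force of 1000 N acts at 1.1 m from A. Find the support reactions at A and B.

Resultant of the distributed load: 2199.5 × 1.9 = 4179.05 N at 1.75 m from A.
ΣM about A: B_y·3.4 − 1350·3.6 + 8300 − (2199.5·1.9)·1.75 − 1000·1.1 = 0 → B_y = 4973.3375/3.4 = 1462.75 ≈ 1463 N.
ΣF_y = 0: A_y + 1462.75 − 1350 − 2199.5·1.9 − 1000 = 0 → A_y = 5066 N.
ΣF_x = 0: no horizontal applied forces, so A_x = 0.

A_x = 0, A_y = 5066 N, B_y = 1463 N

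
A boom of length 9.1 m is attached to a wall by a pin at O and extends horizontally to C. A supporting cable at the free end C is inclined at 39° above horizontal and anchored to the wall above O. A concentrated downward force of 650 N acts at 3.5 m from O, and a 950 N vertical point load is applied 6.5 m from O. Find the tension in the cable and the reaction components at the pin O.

ΣM about O: T·sin39°·9.1 − 650·3.5 − 950·6.5 = 0 → T = 8450/(9.1·0.62932) = 1475.52 ≈ 1476 N.
ΣF_x = 0: O_x − T·cos39° = 0 → O_x = 1475.52 × 0.777146 = 1147 N.
ΣF_y = 0: O_y + T·sin39° − 650 − 950 = 0 → O_y = 1600 − 1475.52 × 0.62932 = 671.4 N.

T = 1476 N, O_x = 1147 N, O_y = 671.4 N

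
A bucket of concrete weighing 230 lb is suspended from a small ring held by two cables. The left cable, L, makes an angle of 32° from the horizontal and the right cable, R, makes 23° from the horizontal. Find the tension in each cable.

ΣF_x = 0: −T_L·cos32° + T_R·cos23° = 0 → T_R = 0.921286·T_L.
ΣF_y = 0: T_L·sin32° + T_R·sin23° = 230.
Substitute: T_L·(0.529919 + 0.921286·0.390731) = 230 → T_L = 258.458 ≈ 258.5 lb.
Then T_R = 0.921286 × 258.458 = 238.1 lb.

T_L = 258.5 lb, T_R = 238.1 lb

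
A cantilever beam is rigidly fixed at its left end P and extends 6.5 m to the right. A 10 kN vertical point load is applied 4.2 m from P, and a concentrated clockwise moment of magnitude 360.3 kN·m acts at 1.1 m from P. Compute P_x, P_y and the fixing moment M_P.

ΣF_x = 0: P_x = 0.
ΣF_y = 0: P_y − 10 = 0 → P_y = 10.00 kN.
ΣM about P: M_P − 10·4.2 − 360.3 = 0 → M_P = 402.3 kN·m.

P_x = 0, P_y = 10.00 kN, M_P = 402.3 kN·m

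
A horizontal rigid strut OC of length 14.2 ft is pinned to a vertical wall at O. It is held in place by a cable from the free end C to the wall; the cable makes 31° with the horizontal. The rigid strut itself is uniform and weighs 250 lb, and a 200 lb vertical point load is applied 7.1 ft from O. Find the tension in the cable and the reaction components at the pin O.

ΣM about O: T·sin31°·14.2 − 250·7.1 − 200·7.1 = 0 → T = 3195/(14.2·0.515038) = 436.861 ≈ 436.9 lb.
ΣF_x = 0: O_x − T·cos31° = 0 → O_x = 436.861 × 0.857167 = 374.5 lb.
ΣF_y = 0: O_y + T·sin31° − 250 − 200 = 0 → O_y = 450 − 436.861 × 0.515038 = 225.0 lb.

T = 436.9 lb, O_x = 374.5 lb, O_y = 225.0 lb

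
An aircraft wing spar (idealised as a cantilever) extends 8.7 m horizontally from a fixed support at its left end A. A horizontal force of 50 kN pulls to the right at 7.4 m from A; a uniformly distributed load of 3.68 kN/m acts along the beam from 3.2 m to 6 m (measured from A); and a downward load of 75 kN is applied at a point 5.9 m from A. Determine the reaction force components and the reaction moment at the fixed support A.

Resultant of the distributed load: 3.68 × 2.8 = 10.304 kN at 4.6 m from A.
ΣF_x = 0: A_x + 50 = 0 → A_x = -50.00 kN.
ΣF_y = 0: A_y − 3.68·2.8 − 75 = 0 → A_y = 85.30 kN.
ΣM about A: M_A − (3.68·2.8)·4.6 − 75·5.9 = 0 → M_A = 489.9 kN·m.

A_x = -50.00 kN, A_y = 85.30 kN, M_A = 489.9 kN·m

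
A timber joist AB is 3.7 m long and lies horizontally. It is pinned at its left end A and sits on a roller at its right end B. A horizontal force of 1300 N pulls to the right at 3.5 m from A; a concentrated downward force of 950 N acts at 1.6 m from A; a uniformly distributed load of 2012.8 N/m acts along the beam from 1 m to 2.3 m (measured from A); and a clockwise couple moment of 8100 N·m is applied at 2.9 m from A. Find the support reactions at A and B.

A_x = -1300 N, A_y = -200.2 N, B_y = 3767 N

Resultant of the distributed load: 2012.8 × 1.3 = 2616.64 N at 1.65 m from A.
Moments about A: B_y·3.7 − 950·1.6 − (2012.8·1.3)·1.65 − 8100 = 0 → B_y = 13937.456/3.7 = 3766.88 ≈ 3767 N.
ΣF_y = 0: A_y + 3766.88 − 950 − 2012.8·1.3 = 0 → A_y = -200.2 N.
ΣF_x = 0: A_x + 1300 = 0 → A_x = -1300 N.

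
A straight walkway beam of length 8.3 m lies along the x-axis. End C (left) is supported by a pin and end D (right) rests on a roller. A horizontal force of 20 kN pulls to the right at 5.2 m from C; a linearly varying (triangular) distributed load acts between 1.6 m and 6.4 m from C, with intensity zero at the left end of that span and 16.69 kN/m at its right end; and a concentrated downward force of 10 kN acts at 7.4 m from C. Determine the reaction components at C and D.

Resultant of the triangular load: ½ × 16.69 × 4.8 = 40.056 kN, acting at 4.8 m from C (one-third of the span from the peak).
Taking moments about C: D_y·8.3 − (½·16.69·4.8)·4.8 − 10·7.4 = 0 → D_y = 266.2688/8.3 = 32.0806 ≈ 32.08 kN.
ΣF_y = 0: C_y + 32.0806 − ½·16.69·4.8 − 10 = 0 → C_y = 17.98 kN.
ΣF_x = 0: C_x + 20 = 0 → C_x = -20.00 kN.

C_x = -20.00 kN, C_y = 17.98 kN, D_y = 32.08 kN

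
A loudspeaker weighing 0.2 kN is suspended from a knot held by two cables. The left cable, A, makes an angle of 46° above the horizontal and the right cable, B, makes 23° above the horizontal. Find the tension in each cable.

ΣF_x = 0: −T_A·cos46° + T_B·cos23° = 0 → T_B = 0.754649·T_A.
ΣF_y = 0: T_A·sin46° + T_B·sin23° = 0.2.
Substitute: T_A·(0.71934 + 0.754649·0.390731) = 0.2 → T_A = 0.197199 ≈ 0.1972 kN.
Then T_B = 0.754649 × 0.197199 = 0.1488 kN.

T_A = 0.1972 kN, T_B = 0.1488 kN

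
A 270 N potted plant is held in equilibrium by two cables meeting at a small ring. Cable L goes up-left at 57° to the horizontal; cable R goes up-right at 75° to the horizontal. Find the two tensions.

T_L = 94.03 N, T_R = 197.9 N

ΣF_x = 0: −T_L·cos57° + T_R·cos75° = 0 → T_R = 2.10432·T_L.
ΣF_y = 0: T_L·sin57° + T_R·sin75° = 270.
Substitute: T_L·(0.838671 + 2.10432·0.965926) = 270 → T_L = 94.0344 ≈ 94.03 N.
Then T_R = 2.10432 × 94.0344 = 197.9 N.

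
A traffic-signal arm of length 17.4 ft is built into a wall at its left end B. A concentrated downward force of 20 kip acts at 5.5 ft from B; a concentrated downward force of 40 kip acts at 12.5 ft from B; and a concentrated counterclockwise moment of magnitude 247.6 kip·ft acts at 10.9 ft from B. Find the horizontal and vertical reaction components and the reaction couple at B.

B_x = 0, B_y = 60.00 kip, M_B = 362.4 kip·ft

ΣF_x = 0: B_x = 0.
ΣF_y = 0: B_y − 20 − 40 = 0 → B_y = 60.00 kip.
ΣM about B: M_B − 20·5.5 − 40·12.5 + 247.6 = 0 → M_B = 362.4 kip·ft.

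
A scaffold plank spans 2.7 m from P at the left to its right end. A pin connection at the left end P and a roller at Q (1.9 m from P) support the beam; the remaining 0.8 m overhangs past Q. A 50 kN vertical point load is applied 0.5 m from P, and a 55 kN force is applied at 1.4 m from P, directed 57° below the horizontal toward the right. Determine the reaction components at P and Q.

Moments about P: Q_y·1.9 − 50·0.5 − 55·sin57°·1.4 = 0 → Q_y = 89.5776/1.9 = 47.1461 ≈ 47.15 kN.
ΣF_y = 0: P_y + 47.1461 − 50 − 55·sin57° = 0 → P_y = 48.98 kN.
ΣF_x = 0: P_x + 55·cos57° = 0 → P_x = -29.96 kN.

P_x = -29.96 kN, P_y = 48.98 kN, Q_y = 47.15 kN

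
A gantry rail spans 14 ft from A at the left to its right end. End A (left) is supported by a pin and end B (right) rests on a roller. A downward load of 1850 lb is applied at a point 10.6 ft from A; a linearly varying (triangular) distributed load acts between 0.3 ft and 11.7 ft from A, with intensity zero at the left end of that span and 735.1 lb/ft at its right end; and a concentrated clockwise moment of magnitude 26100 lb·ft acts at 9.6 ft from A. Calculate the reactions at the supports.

A_x = 0, A_y = 410.7 lb, B_y = 5629 lb

Resultant of the triangular load: ½ × 735.1 × 11.4 = 4190.07 lb, acting at 7.9 ft from A (one-third of the span from the peak).
ΣM about A: B_y·14 − 1850·10.6 − (½·735.1·11.4)·7.9 − 26100 = 0 → B_y = 78811.553/14 = 5629.4 ≈ 5629 lb.
ΣF_y = 0: A_y + 5629.4 − 1850 − ½·735.1·11.4 = 0 → A_y = 410.7 lb.
ΣF_x = 0: no horizontal applied forces, so A_x = 0.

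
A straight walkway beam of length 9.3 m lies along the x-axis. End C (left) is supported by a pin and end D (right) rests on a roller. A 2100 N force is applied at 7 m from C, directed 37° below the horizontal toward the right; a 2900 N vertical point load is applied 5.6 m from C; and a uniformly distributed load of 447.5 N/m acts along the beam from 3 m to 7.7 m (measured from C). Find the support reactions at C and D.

Resultant of the distributed load: 447.5 × 4.7 = 2103.25 N at 5.35 m from C.
Moments about C: D_y·9.3 − 2100·sin37°·7 − 2900·5.6 − (447.5·4.7)·5.35 = 0 → D_y = 36339.1/9.3 = 3907.43 ≈ 3907 N.
ΣF_y = 0: C_y + 3907.43 − 2100·sin37° − 2900 − 447.5·4.7 = 0 → C_y = 2360 N.
ΣF_x = 0: C_x + 2100·cos37° = 0 → C_x = -1677 N.

C_x = -1677 N, C_y = 2360 N, D_y = 3907 N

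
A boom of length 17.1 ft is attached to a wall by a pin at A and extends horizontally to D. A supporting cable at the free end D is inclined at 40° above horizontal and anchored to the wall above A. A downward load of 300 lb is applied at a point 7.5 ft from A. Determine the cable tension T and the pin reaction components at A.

ΣM about A: T·sin40°·17.1 − 300·7.5 = 0 → T = 2250/(17.1·0.642788) = 204.7 lb.
ΣF_x = 0: A_x − T·cos40° = 0 → A_x = 204.7 × 0.766044 = 156.8 lb.
ΣF_y = 0: A_y + T·sin40° − 300 = 0 → A_y = 300 − 204.7 × 0.642788 = 168.4 lb.

T = 204.7 lb, A_x = 156.8 lb, A_y = 168.4 lb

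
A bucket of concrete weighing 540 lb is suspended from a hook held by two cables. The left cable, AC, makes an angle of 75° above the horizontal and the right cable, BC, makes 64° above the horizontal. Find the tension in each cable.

T_AC = 360.8 lb, T_BC = 213.0 lb

ΣF_x = 0: −T_AC·cos75° + T_BC·cos64° = 0 → T_BC = 0.590411·T_AC.
ΣF_y = 0: T_AC·sin75° + T_BC·sin64° = 540.
Substitute: T_AC·(0.965926 + 0.590411·0.898794) = 540 → T_AC = 360.822 ≈ 360.8 lb.
Then T_BC = 0.590411 × 360.822 = 213.0 lb.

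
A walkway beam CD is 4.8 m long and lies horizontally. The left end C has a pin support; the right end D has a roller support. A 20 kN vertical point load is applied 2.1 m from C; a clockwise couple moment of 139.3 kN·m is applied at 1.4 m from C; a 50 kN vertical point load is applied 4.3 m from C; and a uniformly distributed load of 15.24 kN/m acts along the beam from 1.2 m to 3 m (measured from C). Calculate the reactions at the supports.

Resultant of the distributed load: 15.24 × 1.8 = 27.432 kN at 2.1 m from C.
Moments about C: D_y·4.8 − 20·2.1 − 139.3 − 50·4.3 − (15.24·1.8)·2.1 = 0 → D_y = 453.9072/4.8 = 94.564 ≈ 94.56 kN.
ΣF_y = 0: C_y + 94.564 − 20 − 50 − 15.24·1.8 = 0 → C_y = 2.868 kN.
ΣF_x = 0: no horizontal applied forces, so C_x = 0.

C_x = 0, C_y = 2.868 kN, D_y = 94.56 kN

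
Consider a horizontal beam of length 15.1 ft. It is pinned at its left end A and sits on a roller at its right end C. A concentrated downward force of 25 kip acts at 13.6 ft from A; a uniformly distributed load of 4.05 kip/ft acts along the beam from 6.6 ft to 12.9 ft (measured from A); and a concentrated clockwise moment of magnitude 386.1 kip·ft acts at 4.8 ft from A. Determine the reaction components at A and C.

Resultant of the distributed load: 4.05 × 6.3 = 25.515 kip at 9.75 ft from A.
ΣM about A: C_y·15.1 − 25·13.6 − (4.05·6.3)·9.75 − 386.1 = 0 → C_y = 974.87125/15.1 = 64.561 ≈ 64.56 kip.
ΣF_y = 0: A_y + 64.561 − 25 − 4.05·6.3 = 0 → A_y = -14.05 kip.
ΣF_x = 0: no horizontal applied forces, so A_x = 0.

A_x = 0, A_y = -14.05 kip, C_y = 64.56 kip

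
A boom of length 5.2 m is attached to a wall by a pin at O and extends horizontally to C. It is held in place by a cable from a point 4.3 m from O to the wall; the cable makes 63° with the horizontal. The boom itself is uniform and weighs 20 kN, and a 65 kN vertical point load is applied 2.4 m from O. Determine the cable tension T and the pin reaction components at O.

ΣM about O: T·sin63°·4.3 − 20·2.6 − 65·2.4 = 0 → T = 208/(4.3·0.891007) = 54.2892 ≈ 54.29 kN.
ΣF_x = 0: O_x − T·cos63° = 0 → O_x = 54.2892 × 0.45399 = 24.65 kN.
ΣF_y = 0: O_y + T·sin63° − 20 − 65 = 0 → O_y = 85 − 54.2892 × 0.891007 = 36.63 kN.

T = 54.29 kN, O_x = 24.65 kN, O_y = 36.63 kN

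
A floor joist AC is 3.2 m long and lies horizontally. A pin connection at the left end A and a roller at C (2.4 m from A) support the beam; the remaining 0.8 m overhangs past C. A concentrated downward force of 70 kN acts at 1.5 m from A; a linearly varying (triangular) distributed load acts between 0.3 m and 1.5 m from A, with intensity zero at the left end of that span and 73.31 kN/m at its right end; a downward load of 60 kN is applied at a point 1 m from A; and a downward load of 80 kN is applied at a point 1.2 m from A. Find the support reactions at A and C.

Resultant of the triangular load: ½ × 73.31 × 1.2 = 43.986 kN, acting at 1.1 m from A (one-third of the span from the peak).
Taking moments about A: C_y·2.4 − 70·1.5 − (½·73.31·1.2)·1.1 − 60·1 − 80·1.2 = 0 → C_y = 309.3846/2.4 = 128.91 ≈ 128.9 kN.
ΣF_y = 0: A_y + 128.91 − 70 − ½·73.31·1.2 − 60 − 80 = 0 → A_y = 125.1 kN.
ΣF_x = 0: no horizontal applied forces, so A_x = 0.

A_x = 0, A_y = 125.1 kN, C_y = 128.9 kN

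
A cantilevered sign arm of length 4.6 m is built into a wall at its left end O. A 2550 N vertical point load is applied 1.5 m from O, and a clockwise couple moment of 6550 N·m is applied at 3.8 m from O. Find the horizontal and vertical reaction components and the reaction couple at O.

ΣF_x = 0: O_x = 0.
ΣF_y = 0: O_y − 2550 = 0 → O_y = 2550 N.
ΣM about O: M_O − 2550·1.5 − 6550 = 0 → M_O = 10380 N·m.

O_x = 0, O_y = 2550 N, M_O = 10380 N·m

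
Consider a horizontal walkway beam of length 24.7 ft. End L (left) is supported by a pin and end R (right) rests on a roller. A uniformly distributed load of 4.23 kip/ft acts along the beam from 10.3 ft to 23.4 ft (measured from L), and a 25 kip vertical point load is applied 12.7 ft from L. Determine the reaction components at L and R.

Resultant of the distributed load: 4.23 × 13.1 = 55.413 kip at 16.85 ft from L.
ΣM about L: R_y·24.7 − (4.23·13.1)·16.85 − 25·12.7 = 0 → R_y = 1251.20905/24.7 = 50.6562 ≈ 50.66 kip.
ΣF_y = 0: L_y + 50.6562 − 4.23·13.1 − 25 = 0 → L_y = 29.76 kip.
ΣF_x = 0: no horizontal applied forces, so L_x = 0.

L_x = 0, L_y = 29.76 kip, R_y = 50.66 kip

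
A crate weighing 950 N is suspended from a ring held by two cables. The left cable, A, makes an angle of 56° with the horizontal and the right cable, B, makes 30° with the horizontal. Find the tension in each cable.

T_A = 824.7 N, T_B = 532.5 N

ΣF_x = 0: −T_A·cos56° + T_B·cos30° = 0 → T_B = 0.6457·T_A.
ΣF_y = 0: T_A·sin56° + T_B·sin30° = 950.
Substitute: T_A·(0.829038 + 0.6457·0.5) = 950 → T_A = 824.733 ≈ 824.7 N.
Then T_B = 0.6457 × 824.733 = 532.5 N.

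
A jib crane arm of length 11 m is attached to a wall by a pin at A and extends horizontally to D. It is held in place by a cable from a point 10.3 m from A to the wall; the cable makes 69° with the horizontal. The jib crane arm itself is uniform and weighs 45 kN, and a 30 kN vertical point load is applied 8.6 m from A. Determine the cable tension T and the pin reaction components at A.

T = 52.57 kN, A_x = 18.84 kN, A_y = 25.92 kN

ΣM about A: T·sin69°·10.3 − 45·5.5 − 30·8.6 = 0 → T = 505.5/(10.3·0.93358) = 52.5693 ≈ 52.57 kN.
ΣF_x = 0: A_x − T·cos69° = 0 → A_x = 52.5693 × 0.358368 = 18.84 kN.
ΣF_y = 0: A_y + T·sin69° − 45 − 30 = 0 → A_y = 75 − 52.5693 × 0.93358 = 25.92 kN.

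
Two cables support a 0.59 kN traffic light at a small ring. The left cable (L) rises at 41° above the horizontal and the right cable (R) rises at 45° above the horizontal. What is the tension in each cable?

T_L = 0.4182 kN, T_R = 0.4464 kN

ΣF_x = 0: −T_L·cos41° + T_R·cos45° = 0 → T_R = 1.06732·T_L.
ΣF_y = 0: T_L·sin41° + T_R·sin45° = 0.59.
Substitute: T_L·(0.656059 + 1.06732·0.707107) = 0.59 → T_L = 0.418212 ≈ 0.4182 kN.
Then T_R = 1.06732 × 0.418212 = 0.4464 kN.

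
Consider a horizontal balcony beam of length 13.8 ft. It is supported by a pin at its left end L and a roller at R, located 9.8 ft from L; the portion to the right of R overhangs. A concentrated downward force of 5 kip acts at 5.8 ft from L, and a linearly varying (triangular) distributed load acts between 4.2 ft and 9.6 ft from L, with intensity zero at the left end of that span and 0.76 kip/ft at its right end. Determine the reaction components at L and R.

Resultant of the triangular load: ½ × 0.76 × 5.4 = 2.052 kip, acting at 7.8 ft from L (one-third of the span from the peak).
Taking moments about L: R_y·9.8 − 5·5.8 − (½·0.76·5.4)·7.8 = 0 → R_y = 45.0056/9.8 = 4.59241 ≈ 4.592 kip.
ΣF_y = 0: L_y + 4.59241 − 5 − ½·0.76·5.4 = 0 → L_y = 2.460 kip.
ΣF_x = 0: no horizontal applied forces, so L_x = 0.

L_x = 0, L_y = 2.460 kip, R_y = 4.592 kip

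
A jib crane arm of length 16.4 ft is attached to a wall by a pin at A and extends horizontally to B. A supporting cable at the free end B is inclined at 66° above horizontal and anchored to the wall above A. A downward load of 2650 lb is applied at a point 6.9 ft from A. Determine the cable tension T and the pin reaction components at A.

T = 1220 lb, A_x = 496.4 lb, A_y = 1535 lb

ΣM about A: T·sin66°·16.4 − 2650·6.9 = 0 → T = 18285/(16.4·0.913545) = 1220.45 ≈ 1220 lb.
ΣF_x = 0: A_x − T·cos66° = 0 → A_x = 1220.45 × 0.406737 = 496.4 lb.
ΣF_y = 0: A_y + T·sin66° − 2650 = 0 → A_y = 2650 − 1220.45 × 0.913545 = 1535 lb.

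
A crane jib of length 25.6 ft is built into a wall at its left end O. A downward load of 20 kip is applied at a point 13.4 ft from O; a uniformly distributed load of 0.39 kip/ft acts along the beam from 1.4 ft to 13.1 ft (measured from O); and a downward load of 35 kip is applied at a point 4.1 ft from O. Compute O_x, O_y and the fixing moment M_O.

Resultant of the distributed load: 0.39 × 11.7 = 4.563 kip at 7.25 ft from O.
ΣF_x = 0: O_x = 0.
ΣF_y = 0: O_y − 20 − 0.39·11.7 − 35 = 0 → O_y = 59.56 kip.
ΣM about O: M_O − 20·13.4 − (0.39·11.7)·7.25 − 35·4.1 = 0 → M_O = 444.6 kip·ft.

O_x = 0, O_y = 59.56 kip, M_O = 444.6 kip·ft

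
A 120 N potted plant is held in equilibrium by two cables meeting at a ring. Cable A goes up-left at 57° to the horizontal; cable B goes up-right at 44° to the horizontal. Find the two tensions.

T_A = 87.94 N, T_B = 66.58 N

ΣF_x = 0: −T_A·cos57° + T_B·cos44° = 0 → T_B = 0.757137·T_A.
ΣF_y = 0: T_A·sin57° + T_B·sin44° = 120.
Substitute: T_A·(0.838671 + 0.757137·0.694658) = 120 → T_A = 87.9364 ≈ 87.94 N.
Then T_B = 0.757137 × 87.9364 = 66.58 N.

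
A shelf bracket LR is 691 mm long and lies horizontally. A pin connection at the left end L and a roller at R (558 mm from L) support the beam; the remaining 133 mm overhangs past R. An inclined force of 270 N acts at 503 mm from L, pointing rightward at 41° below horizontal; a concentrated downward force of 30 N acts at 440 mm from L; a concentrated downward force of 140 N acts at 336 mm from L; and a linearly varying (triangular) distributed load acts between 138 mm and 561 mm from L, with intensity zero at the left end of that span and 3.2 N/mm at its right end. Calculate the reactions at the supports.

Resultant of the triangular load: ½ × 3.2 × 423 = 676.8 N, acting at 420 mm from L (one-third of the span from the peak).
Taking moments about L: R_y·558 − 270·sin41°·503 − 30·440 − 140·336 − (½·3.2·423)·420 = 0 → R_y = 433595/558 = 777.052 ≈ 777.1 N.
ΣF_y = 0: L_y + 777.052 − 270·sin41° − 30 − 140 − ½·3.2·423 = 0 → L_y = 246.9 N.
ΣF_x = 0: L_x + 270·cos41° = 0 → L_x = -203.8 N.

L_x = -203.8 N, L_y = 246.9 N, R_y = 777.1 N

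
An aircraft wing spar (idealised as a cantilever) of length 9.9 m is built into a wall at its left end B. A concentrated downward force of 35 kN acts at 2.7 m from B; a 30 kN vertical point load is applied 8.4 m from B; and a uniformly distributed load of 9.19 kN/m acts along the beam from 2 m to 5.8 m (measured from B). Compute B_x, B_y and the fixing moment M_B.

B_x = 0, B_y = 99.92 kN, M_B = 482.7 kN·m

Resultant of the distributed load: 9.19 × 3.8 = 34.922 kN at 3.9 m from B.
ΣF_x = 0: B_x = 0.
ΣF_y = 0: B_y − 35 − 30 − 9.19·3.8 = 0 → B_y = 99.92 kN.
ΣM about B: M_B − 35·2.7 − 30·8.4 − (9.19·3.8)·3.9 = 0 → M_B = 482.7 kN·m.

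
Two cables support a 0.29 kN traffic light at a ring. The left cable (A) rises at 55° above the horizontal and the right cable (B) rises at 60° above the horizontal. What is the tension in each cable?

T_A = 0.1600 kN, T_B = 0.1835 kN

ΣF_x = 0: −T_A·cos55° + T_B·cos60° = 0 → T_B = 1.14715·T_A.
ΣF_y = 0: T_A·sin55° + T_B·sin60° = 0.29.
Substitute: T_A·(0.819152 + 1.14715·0.866025) = 0.29 → T_A = 0.15999 ≈ 0.1600 kN.
Then T_B = 1.14715 × 0.15999 = 0.1835 kN.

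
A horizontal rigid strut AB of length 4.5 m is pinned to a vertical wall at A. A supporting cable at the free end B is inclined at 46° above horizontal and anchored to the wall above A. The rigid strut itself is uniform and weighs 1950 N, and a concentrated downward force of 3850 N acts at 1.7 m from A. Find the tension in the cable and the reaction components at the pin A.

T = 3377 N, A_x = 2346 N, A_y = 3371 N

ΣM about A: T·sin46°·4.5 − 1950·2.25 − 3850·1.7 = 0 → T = 10932.5/(4.5·0.71934) = 3377.32 ≈ 3377 N.
ΣF_x = 0: A_x − T·cos46° = 0 → A_x = 3377.32 × 0.694658 = 2346 N.
ΣF_y = 0: A_y + T·sin46° − 1950 − 3850 = 0 → A_y = 5800 − 3377.32 × 0.71934 = 3371 N.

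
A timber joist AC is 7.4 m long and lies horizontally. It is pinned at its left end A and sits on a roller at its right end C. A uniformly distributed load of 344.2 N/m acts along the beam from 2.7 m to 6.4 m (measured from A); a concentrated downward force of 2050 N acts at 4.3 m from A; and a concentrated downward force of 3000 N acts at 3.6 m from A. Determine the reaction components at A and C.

A_x = 0, A_y = 2890 N, C_y = 3434 N

Resultant of the distributed load: 344.2 × 3.7 = 1273.54 N at 4.55 m from A.
ΣM about A: C_y·7.4 − (344.2·3.7)·4.55 − 2050·4.3 − 3000·3.6 = 0 → C_y = 25409.607/7.4 = 3433.73 ≈ 3434 N.
ΣF_y = 0: A_y + 3433.73 − 344.2·3.7 − 2050 − 3000 = 0 → A_y = 2890 N.
ΣF_x = 0: no horizontal applied forces, so A_x = 0.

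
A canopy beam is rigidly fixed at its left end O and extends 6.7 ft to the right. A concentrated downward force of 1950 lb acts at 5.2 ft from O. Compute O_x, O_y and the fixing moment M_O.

O_x = 0, O_y = 1950 lb, M_O = 10140 lb·ft

ΣF_x = 0: O_x = 0.
ΣF_y = 0: O_y − 1950 = 0 → O_y = 1950 lb.
ΣM about O: M_O − 1950·5.2 = 0 → M_O = 10140 lb·ft.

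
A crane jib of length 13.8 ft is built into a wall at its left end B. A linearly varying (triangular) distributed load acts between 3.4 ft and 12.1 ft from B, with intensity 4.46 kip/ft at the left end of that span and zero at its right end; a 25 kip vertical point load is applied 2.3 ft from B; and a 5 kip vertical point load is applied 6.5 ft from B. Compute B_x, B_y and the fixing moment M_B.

Resultant of the triangular load: ½ × 4.46 × 8.7 = 19.401 kip, acting at 6.3 ft from B (one-third of the span from the peak).
ΣF_x = 0: B_x = 0.
ΣF_y = 0: B_y − ½·4.46·8.7 − 25 − 5 = 0 → B_y = 49.40 kip.
ΣM about B: M_B − (½·4.46·8.7)·6.3 − 25·2.3 − 5·6.5 = 0 → M_B = 212.2 kip·ft.

B_x = 0, B_y = 49.40 kip, M_B = 212.2 kip·ft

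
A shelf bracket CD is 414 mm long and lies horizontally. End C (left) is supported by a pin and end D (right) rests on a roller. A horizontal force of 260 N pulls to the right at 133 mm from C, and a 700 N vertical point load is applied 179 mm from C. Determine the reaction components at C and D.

Taking moments about C: D_y·414 − 700·179 = 0 → D_y = 125300/414 = 302.657 ≈ 302.7 N.
ΣF_y = 0: C_y + 302.657 − 700 = 0 → C_y = 397.3 N.
ΣF_x = 0: C_x + 260 = 0 → C_x = -260.0 N.

C_x = -260.0 N, C_y = 397.3 N, D_y = 302.7 N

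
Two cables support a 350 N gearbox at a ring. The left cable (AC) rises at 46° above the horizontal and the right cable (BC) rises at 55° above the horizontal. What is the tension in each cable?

T_AC = 204.5 N, T_BC = 247.7 N

ΣF_x = 0: −T_AC·cos46° + T_BC·cos55° = 0 → T_BC = 1.2111·T_AC.
ΣF_y = 0: T_AC·sin46° + T_BC·sin55° = 350.
Substitute: T_AC·(0.71934 + 1.2111·0.819152) = 350 → T_AC = 204.509 ≈ 204.5 N.
Then T_BC = 1.2111 × 204.509 = 247.7 N.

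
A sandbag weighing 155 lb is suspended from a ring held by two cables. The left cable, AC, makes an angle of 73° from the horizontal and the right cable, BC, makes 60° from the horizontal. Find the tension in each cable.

T_AC = 106.0 lb, T_BC = 61.96 lb

ΣF_x = 0: −T_AC·cos73° + T_BC·cos60° = 0 → T_BC = 0.584743·T_AC.
ΣF_y = 0: T_AC·sin73° + T_BC·sin60° = 155.
Substitute: T_AC·(0.956305 + 0.584743·0.866025) = 155 → T_AC = 105.968 ≈ 106.0 lb.
Then T_BC = 0.584743 × 105.968 = 61.96 lb.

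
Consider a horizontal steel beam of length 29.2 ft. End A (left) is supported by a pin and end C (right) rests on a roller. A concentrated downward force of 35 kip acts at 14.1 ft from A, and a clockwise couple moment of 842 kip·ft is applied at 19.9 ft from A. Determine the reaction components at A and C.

A_x = 0, A_y = -10.74 kip, C_y = 45.74 kip

Moments about A: C_y·29.2 − 35·14.1 − 842 = 0 → C_y = 1335.5/29.2 = 45.7363 ≈ 45.74 kip.
ΣF_y = 0: A_y + 45.7363 − 35 = 0 → A_y = -10.74 kip.
ΣF_x = 0: no horizontal applied forces, so A_x = 0.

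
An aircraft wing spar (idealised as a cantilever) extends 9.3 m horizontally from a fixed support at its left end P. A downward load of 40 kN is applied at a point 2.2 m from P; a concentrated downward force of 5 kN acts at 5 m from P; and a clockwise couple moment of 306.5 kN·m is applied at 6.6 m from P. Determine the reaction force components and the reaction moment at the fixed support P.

P_x = 0, P_y = 45.00 kN, M_P = 419.5 kN·m

ΣF_x = 0: P_x = 0.
ΣF_y = 0: P_y − 40 − 5 = 0 → P_y = 45.00 kN.
ΣM about P: M_P − 40·2.2 − 5·5 − 306.5 = 0 → M_P = 419.5 kN·m.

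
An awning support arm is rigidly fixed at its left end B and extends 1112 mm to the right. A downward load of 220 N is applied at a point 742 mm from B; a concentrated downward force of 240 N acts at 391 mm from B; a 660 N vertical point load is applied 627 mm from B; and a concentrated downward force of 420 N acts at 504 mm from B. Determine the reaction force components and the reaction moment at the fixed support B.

ΣF_x = 0: B_x = 0.
ΣF_y = 0: B_y − 220 − 240 − 660 − 420 = 0 → B_y = 1540 N.
ΣM about B: M_B − 220·742 − 240·391 − 660·627 − 420·504 = 0 → M_B = 882600 N·mm.

B_x = 0, B_y = 1540 N, M_B = 882600 N·mm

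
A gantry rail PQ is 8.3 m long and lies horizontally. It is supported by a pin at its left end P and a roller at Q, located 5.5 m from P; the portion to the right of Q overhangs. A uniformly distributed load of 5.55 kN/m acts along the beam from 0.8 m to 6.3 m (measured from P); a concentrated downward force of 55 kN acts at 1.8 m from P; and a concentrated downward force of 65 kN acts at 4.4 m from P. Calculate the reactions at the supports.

P_x = 0, P_y = 60.82 kN, Q_y = 89.70 kN

Resultant of the distributed load: 5.55 × 5.5 = 30.525 kN at 3.55 m from P.
Moments about P: Q_y·5.5 − (5.55·5.5)·3.55 − 55·1.8 − 65·4.4 = 0 → Q_y = 493.36375/5.5 = 89.7025 ≈ 89.70 kN.
ΣF_y = 0: P_y + 89.7025 − 5.55·5.5 − 55 − 65 = 0 → P_y = 60.82 kN.
ΣF_x = 0: no horizontal applied forces, so P_x = 0.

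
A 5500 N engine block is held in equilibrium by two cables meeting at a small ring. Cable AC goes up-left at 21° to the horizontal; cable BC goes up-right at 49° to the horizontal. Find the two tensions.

T_AC = 3840 N, T_BC = 5464 N

ΣF_x = 0: −T_AC·cos21° + T_BC·cos49° = 0 → T_BC = 1.42301·T_AC.
ΣF_y = 0: T_AC·sin21° + T_BC·sin49° = 5500.
Substitute: T_AC·(0.358368 + 1.42301·0.75471) = 5500 → T_AC = 3839.9 ≈ 3840 N.
Then T_BC = 1.42301 × 3839.9 = 5464 N.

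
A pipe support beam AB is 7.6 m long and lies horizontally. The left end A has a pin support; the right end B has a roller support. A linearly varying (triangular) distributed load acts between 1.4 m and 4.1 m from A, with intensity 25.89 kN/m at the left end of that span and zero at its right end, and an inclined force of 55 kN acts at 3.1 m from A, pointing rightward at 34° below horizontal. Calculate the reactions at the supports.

A_x = -45.60 kN, A_y = 42.58 kN, B_y = 23.12 kN

Resultant of the triangular load: ½ × 25.89 × 2.7 = 34.9515 kN, acting at 2.3 m from A (one-third of the span from the peak).
ΣM about A: B_y·7.6 − (½·25.89·2.7)·2.3 − 55·sin34°·3.1 = 0 → B_y = 175.731/7.6 = 23.1225 ≈ 23.12 kN.
ΣF_y = 0: A_y + 23.1225 − ½·25.89·2.7 − 55·sin34° = 0 → A_y = 42.58 kN.
ΣF_x = 0: A_x + 55·cos34° = 0 → A_x = -45.60 kN.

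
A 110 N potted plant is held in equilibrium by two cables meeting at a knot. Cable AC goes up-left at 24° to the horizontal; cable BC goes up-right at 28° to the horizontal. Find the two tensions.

ΣF_x = 0: −T_AC·cos24° + T_BC·cos28° = 0 → T_BC = 1.03465·T_AC.
ΣF_y = 0: T_AC·sin24° + T_BC·sin28° = 110.
Substitute: T_AC·(0.406737 + 1.03465·0.469472) = 110 → T_AC = 123.253 ≈ 123.3 N.
Then T_BC = 1.03465 × 123.253 = 127.5 N.

T_AC = 123.3 N, T_BC = 127.5 N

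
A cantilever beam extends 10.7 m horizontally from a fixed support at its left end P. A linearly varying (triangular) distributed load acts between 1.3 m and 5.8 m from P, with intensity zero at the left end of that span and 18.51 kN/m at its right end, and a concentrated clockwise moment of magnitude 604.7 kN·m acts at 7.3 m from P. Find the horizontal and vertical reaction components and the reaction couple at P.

P_x = 0, P_y = 41.65 kN, M_P = 783.8 kN·m

Resultant of the triangular load: ½ × 18.51 × 4.5 = 41.6475 kN, acting at 4.3 m from P (one-third of the span from the peak).
ΣF_x = 0: P_x = 0.
ΣF_y = 0: P_y − ½·18.51·4.5 = 0 → P_y = 41.65 kN.
ΣM about P: M_P − (½·18.51·4.5)·4.3 − 604.7 = 0 → M_P = 783.8 kN·m.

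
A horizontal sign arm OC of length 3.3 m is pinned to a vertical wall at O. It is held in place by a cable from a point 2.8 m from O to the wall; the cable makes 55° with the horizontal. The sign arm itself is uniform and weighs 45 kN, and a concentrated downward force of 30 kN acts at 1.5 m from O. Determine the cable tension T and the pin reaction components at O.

ΣM about O: T·sin55°·2.8 − 45·1.65 − 30·1.5 = 0 → T = 119.25/(2.8·0.819152) = 51.9919 ≈ 51.99 kN.
ΣF_x = 0: O_x − T·cos55° = 0 → O_x = 51.9919 × 0.573576 = 29.82 kN.
ΣF_y = 0: O_y + T·sin55° − 45 − 30 = 0 → O_y = 75 − 51.9919 × 0.819152 = 32.41 kN.

T = 51.99 kN, O_x = 29.82 kN, O_y = 32.41 kN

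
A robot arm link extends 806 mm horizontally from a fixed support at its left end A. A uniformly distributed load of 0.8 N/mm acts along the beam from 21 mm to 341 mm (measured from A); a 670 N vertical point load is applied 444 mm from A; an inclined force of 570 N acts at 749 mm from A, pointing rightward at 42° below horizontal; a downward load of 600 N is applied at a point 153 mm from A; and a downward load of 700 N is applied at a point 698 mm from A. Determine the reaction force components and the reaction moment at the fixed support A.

A_x = -423.6 N, A_y = 2607 N, M_A = 1210000 N·mm

Resultant of the distributed load: 0.8 × 320 = 256 N at 181 mm from A.
ΣF_x = 0: A_x + 570·cos42° = 0 → A_x = -423.6 N.
ΣF_y = 0: A_y − 0.8·320 − 670 − 570·sin42° − 600 − 700 = 0 → A_y = 2607 N.
ΣM about A: M_A − (0.8·320)·181 − 670·444 − 570·sin42°·749 − 600·153 − 700·698 = 0 → M_A = 1210000 N·mm.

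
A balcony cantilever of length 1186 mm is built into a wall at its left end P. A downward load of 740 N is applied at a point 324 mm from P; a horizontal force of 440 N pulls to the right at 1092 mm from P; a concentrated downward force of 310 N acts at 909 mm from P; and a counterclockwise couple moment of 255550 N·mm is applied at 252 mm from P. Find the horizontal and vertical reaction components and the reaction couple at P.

P_x = -440.0 N, P_y = 1050 N, M_P = 266000 N·mm

ΣF_x = 0: P_x + 440 = 0 → P_x = -440.0 N.
ΣF_y = 0: P_y − 740 − 310 = 0 → P_y = 1050 N.
ΣM about P: M_P − 740·324 − 310·909 + 255550 = 0 → M_P = 266000 N·mm.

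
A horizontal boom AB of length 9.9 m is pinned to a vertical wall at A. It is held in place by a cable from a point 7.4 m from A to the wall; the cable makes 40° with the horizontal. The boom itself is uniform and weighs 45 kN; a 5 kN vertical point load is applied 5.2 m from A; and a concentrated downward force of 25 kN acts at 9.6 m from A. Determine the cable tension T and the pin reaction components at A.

T = 102.8 kN, A_x = 78.71 kN, A_y = 8.953 kN

ΣM about A: T·sin40°·7.4 − 45·4.95 − 5·5.2 − 25·9.6 = 0 → T = 488.75/(7.4·0.642788) = 102.751 ≈ 102.8 kN.
ΣF_x = 0: A_x − T·cos40° = 0 → A_x = 102.751 × 0.766044 = 78.71 kN.
ΣF_y = 0: A_y + T·sin40° − 45 − 5 − 25 = 0 → A_y = 75 − 102.751 × 0.642788 = 8.953 kN.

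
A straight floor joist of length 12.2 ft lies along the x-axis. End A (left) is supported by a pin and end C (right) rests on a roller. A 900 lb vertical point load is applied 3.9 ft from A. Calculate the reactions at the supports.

Taking moments about A: C_y·12.2 − 900·3.9 = 0 → C_y = 3510/12.2 = 287.705 ≈ 287.7 lb.
ΣF_y = 0: A_y + 287.705 − 900 = 0 → A_y = 612.3 lb.
ΣF_x = 0: no horizontal applied forces, so A_x = 0.

A_x = 0, A_y = 612.3 lb, C_y = 287.7 lb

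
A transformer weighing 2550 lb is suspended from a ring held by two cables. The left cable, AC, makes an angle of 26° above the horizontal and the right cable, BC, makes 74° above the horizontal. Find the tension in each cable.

T_AC = 713.7 lb, T_BC = 2327 lb

ΣF_x = 0: −T_AC·cos26° + T_BC·cos74° = 0 → T_BC = 3.26078·T_AC.
ΣF_y = 0: T_AC·sin26° + T_BC·sin74° = 2550.
Substitute: T_AC·(0.438371 + 3.26078·0.961262) = 2550 → T_AC = 713.719 ≈ 713.7 lb.
Then T_BC = 3.26078 × 713.719 = 2327 lb.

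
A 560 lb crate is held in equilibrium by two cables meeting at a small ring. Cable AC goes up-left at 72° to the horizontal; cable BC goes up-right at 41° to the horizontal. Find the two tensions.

T_AC = 459.1 lb, T_BC = 188.0 lb

ΣF_x = 0: −T_AC·cos72° + T_BC·cos41° = 0 → T_BC = 0.409452·T_AC.
ΣF_y = 0: T_AC·sin72° + T_BC·sin41° = 560.
Substitute: T_AC·(0.951057 + 0.409452·0.656059) = 560 → T_AC = 459.136 ≈ 459.1 lb.
Then T_BC = 0.409452 × 459.136 = 188.0 lb.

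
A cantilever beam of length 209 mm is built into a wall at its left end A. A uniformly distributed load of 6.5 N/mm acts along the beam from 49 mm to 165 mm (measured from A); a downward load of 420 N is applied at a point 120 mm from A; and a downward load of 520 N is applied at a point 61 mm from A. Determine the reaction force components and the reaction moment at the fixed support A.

Resultant of the distributed load: 6.5 × 116 = 754 N at 107 mm from A.
ΣF_x = 0: A_x = 0.
ΣF_y = 0: A_y − 6.5·116 − 420 − 520 = 0 → A_y = 1694 N.
ΣM about A: M_A − (6.5·116)·107 − 420·120 − 520·61 = 0 → M_A = 162800 N·mm.

A_x = 0, A_y = 1694 N, M_A = 162800 N·mm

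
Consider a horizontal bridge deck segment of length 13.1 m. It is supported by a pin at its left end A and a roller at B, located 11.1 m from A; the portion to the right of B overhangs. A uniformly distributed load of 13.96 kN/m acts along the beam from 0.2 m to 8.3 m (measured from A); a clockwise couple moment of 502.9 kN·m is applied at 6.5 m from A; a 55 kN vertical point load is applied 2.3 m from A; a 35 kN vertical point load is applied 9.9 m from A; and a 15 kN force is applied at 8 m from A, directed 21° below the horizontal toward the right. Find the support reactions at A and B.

Resultant of the distributed load: 13.96 × 8.1 = 113.076 kN at 4.25 m from A.
Taking moments about A: B_y·11.1 − (13.96·8.1)·4.25 − 502.9 − 55·2.3 − 35·9.9 − 15·sin21°·8 = 0 → B_y = 1499.48/11.1 = 135.088 ≈ 135.1 kN.
ΣF_y = 0: A_y + 135.088 − 13.96·8.1 − 55 − 35 − 15·sin21° = 0 → A_y = 73.36 kN.
ΣF_x = 0: A_x + 15·cos21° = 0 → A_x = -14.00 kN.

A_x = -14.00 kN, A_y = 73.36 kN, B_y = 135.1 kN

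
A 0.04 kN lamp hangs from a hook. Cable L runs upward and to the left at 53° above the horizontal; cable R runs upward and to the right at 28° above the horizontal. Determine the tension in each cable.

ΣF_x = 0: −T_L·cos53° + T_R·cos28° = 0 → T_R = 0.681598·T_L.
ΣF_y = 0: T_L·sin53° + T_R·sin28° = 0.04.
Substitute: T_L·(0.798636 + 0.681598·0.469472) = 0.04 → T_L = 0.0357581 ≈ 0.03576 kN.
Then T_R = 0.681598 × 0.0357581 = 0.02437 kN.

T_L = 0.03576 kN, T_R = 0.02437 kN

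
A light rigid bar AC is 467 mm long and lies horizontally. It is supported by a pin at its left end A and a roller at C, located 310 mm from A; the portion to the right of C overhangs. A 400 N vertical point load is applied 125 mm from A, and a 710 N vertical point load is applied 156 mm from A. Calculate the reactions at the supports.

ΣM about A: C_y·310 − 400·125 − 710·156 = 0 → C_y = 160760/310 = 518.581 ≈ 518.6 N.
ΣF_y = 0: A_y + 518.581 − 400 − 710 = 0 → A_y = 591.4 N.
ΣF_x = 0: no horizontal applied forces, so A_x = 0.

A_x = 0, A_y = 591.4 N, C_y = 518.6 N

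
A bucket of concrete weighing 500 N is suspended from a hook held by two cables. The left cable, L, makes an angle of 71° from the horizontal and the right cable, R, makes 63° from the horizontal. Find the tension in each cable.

T_L = 315.6 N, T_R = 226.3 N

ΣF_x = 0: −T_L·cos71° + T_R·cos63° = 0 → T_R = 0.717125·T_L.
ΣF_y = 0: T_L·sin71° + T_R·sin63° = 500.
Substitute: T_L·(0.945519 + 0.717125·0.891007) = 500 → T_L = 315.56 ≈ 315.6 N.
Then T_R = 0.717125 × 315.56 = 226.3 N.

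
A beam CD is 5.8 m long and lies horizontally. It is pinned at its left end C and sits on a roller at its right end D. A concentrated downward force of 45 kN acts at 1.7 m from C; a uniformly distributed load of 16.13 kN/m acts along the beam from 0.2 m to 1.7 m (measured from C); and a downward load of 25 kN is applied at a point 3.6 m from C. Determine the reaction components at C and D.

Resultant of the distributed load: 16.13 × 1.5 = 24.195 kN at 0.95 m from C.
ΣM about C: D_y·5.8 − 45·1.7 − (16.13·1.5)·0.95 − 25·3.6 = 0 → D_y = 189.48525/5.8 = 32.6699 ≈ 32.67 kN.
ΣF_y = 0: C_y + 32.6699 − 45 − 16.13·1.5 − 25 = 0 → C_y = 61.53 kN.
ΣF_x = 0: no horizontal applied forces, so C_x = 0.

C_x = 0, C_y = 61.53 kN, D_y = 32.67 kN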